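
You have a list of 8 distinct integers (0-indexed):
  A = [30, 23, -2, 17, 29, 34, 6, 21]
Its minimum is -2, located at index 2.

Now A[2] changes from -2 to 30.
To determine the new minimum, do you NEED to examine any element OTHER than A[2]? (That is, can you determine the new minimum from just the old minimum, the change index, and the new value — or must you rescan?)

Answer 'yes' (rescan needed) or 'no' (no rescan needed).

Old min = -2 at index 2
Change at index 2: -2 -> 30
Index 2 WAS the min and new value 30 > old min -2. Must rescan other elements to find the new min.
Needs rescan: yes

Answer: yes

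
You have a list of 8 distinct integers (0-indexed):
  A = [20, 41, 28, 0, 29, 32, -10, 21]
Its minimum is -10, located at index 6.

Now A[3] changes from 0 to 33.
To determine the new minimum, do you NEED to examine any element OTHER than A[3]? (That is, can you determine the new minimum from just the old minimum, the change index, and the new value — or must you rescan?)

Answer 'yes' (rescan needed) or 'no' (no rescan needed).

Answer: no

Derivation:
Old min = -10 at index 6
Change at index 3: 0 -> 33
Index 3 was NOT the min. New min = min(-10, 33). No rescan of other elements needed.
Needs rescan: no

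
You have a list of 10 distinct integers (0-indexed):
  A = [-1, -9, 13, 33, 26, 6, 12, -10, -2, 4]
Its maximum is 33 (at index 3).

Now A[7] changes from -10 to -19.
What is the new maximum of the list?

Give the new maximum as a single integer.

Answer: 33

Derivation:
Old max = 33 (at index 3)
Change: A[7] -10 -> -19
Changed element was NOT the old max.
  New max = max(old_max, new_val) = max(33, -19) = 33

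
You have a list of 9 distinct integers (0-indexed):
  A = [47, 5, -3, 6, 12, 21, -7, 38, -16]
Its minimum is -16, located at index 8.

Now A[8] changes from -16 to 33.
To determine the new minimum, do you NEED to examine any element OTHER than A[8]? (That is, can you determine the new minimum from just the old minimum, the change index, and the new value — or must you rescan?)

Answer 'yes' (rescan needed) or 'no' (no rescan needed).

Answer: yes

Derivation:
Old min = -16 at index 8
Change at index 8: -16 -> 33
Index 8 WAS the min and new value 33 > old min -16. Must rescan other elements to find the new min.
Needs rescan: yes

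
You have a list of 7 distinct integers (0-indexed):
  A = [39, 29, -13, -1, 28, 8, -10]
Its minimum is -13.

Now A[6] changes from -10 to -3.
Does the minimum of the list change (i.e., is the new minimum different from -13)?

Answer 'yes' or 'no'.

Answer: no

Derivation:
Old min = -13
Change: A[6] -10 -> -3
Changed element was NOT the min; min changes only if -3 < -13.
New min = -13; changed? no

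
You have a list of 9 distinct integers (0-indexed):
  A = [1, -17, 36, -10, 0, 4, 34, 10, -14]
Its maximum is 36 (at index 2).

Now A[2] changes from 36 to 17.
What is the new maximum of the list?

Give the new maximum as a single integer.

Answer: 34

Derivation:
Old max = 36 (at index 2)
Change: A[2] 36 -> 17
Changed element WAS the max -> may need rescan.
  Max of remaining elements: 34
  New max = max(17, 34) = 34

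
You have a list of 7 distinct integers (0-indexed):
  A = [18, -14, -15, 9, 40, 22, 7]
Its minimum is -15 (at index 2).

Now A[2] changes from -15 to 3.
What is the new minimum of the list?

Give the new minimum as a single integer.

Old min = -15 (at index 2)
Change: A[2] -15 -> 3
Changed element WAS the min. Need to check: is 3 still <= all others?
  Min of remaining elements: -14
  New min = min(3, -14) = -14

Answer: -14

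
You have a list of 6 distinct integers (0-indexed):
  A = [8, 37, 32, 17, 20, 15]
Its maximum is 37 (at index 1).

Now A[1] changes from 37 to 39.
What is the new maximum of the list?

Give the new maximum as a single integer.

Old max = 37 (at index 1)
Change: A[1] 37 -> 39
Changed element WAS the max -> may need rescan.
  Max of remaining elements: 32
  New max = max(39, 32) = 39

Answer: 39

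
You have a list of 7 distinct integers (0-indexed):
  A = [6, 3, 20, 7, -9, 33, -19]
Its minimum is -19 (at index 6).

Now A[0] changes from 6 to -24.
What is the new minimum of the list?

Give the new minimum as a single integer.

Old min = -19 (at index 6)
Change: A[0] 6 -> -24
Changed element was NOT the old min.
  New min = min(old_min, new_val) = min(-19, -24) = -24

Answer: -24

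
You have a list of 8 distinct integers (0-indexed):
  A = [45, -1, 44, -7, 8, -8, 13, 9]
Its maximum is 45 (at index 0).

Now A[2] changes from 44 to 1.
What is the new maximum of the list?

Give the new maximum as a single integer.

Answer: 45

Derivation:
Old max = 45 (at index 0)
Change: A[2] 44 -> 1
Changed element was NOT the old max.
  New max = max(old_max, new_val) = max(45, 1) = 45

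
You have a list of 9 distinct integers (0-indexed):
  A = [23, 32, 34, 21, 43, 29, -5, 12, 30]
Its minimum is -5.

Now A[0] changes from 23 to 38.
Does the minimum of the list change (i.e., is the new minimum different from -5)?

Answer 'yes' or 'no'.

Answer: no

Derivation:
Old min = -5
Change: A[0] 23 -> 38
Changed element was NOT the min; min changes only if 38 < -5.
New min = -5; changed? no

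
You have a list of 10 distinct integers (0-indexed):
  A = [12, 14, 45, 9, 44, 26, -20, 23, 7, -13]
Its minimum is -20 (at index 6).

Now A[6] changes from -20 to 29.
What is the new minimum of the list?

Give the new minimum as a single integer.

Old min = -20 (at index 6)
Change: A[6] -20 -> 29
Changed element WAS the min. Need to check: is 29 still <= all others?
  Min of remaining elements: -13
  New min = min(29, -13) = -13

Answer: -13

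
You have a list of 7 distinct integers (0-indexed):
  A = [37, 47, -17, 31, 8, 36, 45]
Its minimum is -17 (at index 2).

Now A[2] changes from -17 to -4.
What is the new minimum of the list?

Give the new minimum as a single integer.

Old min = -17 (at index 2)
Change: A[2] -17 -> -4
Changed element WAS the min. Need to check: is -4 still <= all others?
  Min of remaining elements: 8
  New min = min(-4, 8) = -4

Answer: -4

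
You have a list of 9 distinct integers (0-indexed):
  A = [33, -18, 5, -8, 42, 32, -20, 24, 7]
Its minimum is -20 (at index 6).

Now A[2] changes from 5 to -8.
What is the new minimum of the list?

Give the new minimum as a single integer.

Old min = -20 (at index 6)
Change: A[2] 5 -> -8
Changed element was NOT the old min.
  New min = min(old_min, new_val) = min(-20, -8) = -20

Answer: -20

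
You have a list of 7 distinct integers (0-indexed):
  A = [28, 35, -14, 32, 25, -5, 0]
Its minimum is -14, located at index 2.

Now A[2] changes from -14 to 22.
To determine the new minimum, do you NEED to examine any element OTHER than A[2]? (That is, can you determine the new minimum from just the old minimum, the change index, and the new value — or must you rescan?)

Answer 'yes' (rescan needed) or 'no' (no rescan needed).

Answer: yes

Derivation:
Old min = -14 at index 2
Change at index 2: -14 -> 22
Index 2 WAS the min and new value 22 > old min -14. Must rescan other elements to find the new min.
Needs rescan: yes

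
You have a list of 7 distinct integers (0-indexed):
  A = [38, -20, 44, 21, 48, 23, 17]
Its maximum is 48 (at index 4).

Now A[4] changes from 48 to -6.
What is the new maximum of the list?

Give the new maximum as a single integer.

Old max = 48 (at index 4)
Change: A[4] 48 -> -6
Changed element WAS the max -> may need rescan.
  Max of remaining elements: 44
  New max = max(-6, 44) = 44

Answer: 44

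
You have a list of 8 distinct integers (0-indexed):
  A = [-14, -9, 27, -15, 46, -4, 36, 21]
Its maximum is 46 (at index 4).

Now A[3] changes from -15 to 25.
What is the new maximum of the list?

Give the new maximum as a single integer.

Old max = 46 (at index 4)
Change: A[3] -15 -> 25
Changed element was NOT the old max.
  New max = max(old_max, new_val) = max(46, 25) = 46

Answer: 46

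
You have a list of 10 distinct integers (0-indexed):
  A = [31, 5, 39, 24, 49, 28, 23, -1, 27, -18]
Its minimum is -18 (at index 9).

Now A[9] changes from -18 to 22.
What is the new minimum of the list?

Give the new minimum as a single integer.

Old min = -18 (at index 9)
Change: A[9] -18 -> 22
Changed element WAS the min. Need to check: is 22 still <= all others?
  Min of remaining elements: -1
  New min = min(22, -1) = -1

Answer: -1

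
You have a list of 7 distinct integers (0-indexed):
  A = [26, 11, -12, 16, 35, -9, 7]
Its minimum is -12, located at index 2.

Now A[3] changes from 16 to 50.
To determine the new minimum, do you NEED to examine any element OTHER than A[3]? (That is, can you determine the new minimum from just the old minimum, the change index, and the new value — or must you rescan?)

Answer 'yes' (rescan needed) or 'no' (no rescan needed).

Answer: no

Derivation:
Old min = -12 at index 2
Change at index 3: 16 -> 50
Index 3 was NOT the min. New min = min(-12, 50). No rescan of other elements needed.
Needs rescan: no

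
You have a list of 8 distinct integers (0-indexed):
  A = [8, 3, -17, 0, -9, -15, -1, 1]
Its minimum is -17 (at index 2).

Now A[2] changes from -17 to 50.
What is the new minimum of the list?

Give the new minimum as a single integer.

Old min = -17 (at index 2)
Change: A[2] -17 -> 50
Changed element WAS the min. Need to check: is 50 still <= all others?
  Min of remaining elements: -15
  New min = min(50, -15) = -15

Answer: -15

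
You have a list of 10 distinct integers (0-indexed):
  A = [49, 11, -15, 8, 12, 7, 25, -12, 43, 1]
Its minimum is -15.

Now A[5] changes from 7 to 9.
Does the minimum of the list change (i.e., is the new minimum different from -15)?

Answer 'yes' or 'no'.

Answer: no

Derivation:
Old min = -15
Change: A[5] 7 -> 9
Changed element was NOT the min; min changes only if 9 < -15.
New min = -15; changed? no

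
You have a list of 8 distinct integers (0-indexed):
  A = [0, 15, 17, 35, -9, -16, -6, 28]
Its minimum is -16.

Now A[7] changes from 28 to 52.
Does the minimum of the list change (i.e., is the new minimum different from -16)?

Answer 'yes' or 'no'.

Answer: no

Derivation:
Old min = -16
Change: A[7] 28 -> 52
Changed element was NOT the min; min changes only if 52 < -16.
New min = -16; changed? no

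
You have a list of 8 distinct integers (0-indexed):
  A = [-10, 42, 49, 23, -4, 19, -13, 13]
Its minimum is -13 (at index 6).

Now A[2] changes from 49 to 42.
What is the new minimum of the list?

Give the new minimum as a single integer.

Old min = -13 (at index 6)
Change: A[2] 49 -> 42
Changed element was NOT the old min.
  New min = min(old_min, new_val) = min(-13, 42) = -13

Answer: -13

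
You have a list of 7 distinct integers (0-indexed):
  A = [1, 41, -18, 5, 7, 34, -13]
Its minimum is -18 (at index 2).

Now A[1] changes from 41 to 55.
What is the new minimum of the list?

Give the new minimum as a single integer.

Old min = -18 (at index 2)
Change: A[1] 41 -> 55
Changed element was NOT the old min.
  New min = min(old_min, new_val) = min(-18, 55) = -18

Answer: -18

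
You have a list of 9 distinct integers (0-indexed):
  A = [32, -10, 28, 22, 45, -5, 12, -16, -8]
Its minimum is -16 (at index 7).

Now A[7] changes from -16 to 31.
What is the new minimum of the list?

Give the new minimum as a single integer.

Answer: -10

Derivation:
Old min = -16 (at index 7)
Change: A[7] -16 -> 31
Changed element WAS the min. Need to check: is 31 still <= all others?
  Min of remaining elements: -10
  New min = min(31, -10) = -10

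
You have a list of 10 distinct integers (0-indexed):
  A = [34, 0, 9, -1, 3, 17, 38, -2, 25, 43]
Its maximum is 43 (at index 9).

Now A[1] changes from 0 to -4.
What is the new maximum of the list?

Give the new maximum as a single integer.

Old max = 43 (at index 9)
Change: A[1] 0 -> -4
Changed element was NOT the old max.
  New max = max(old_max, new_val) = max(43, -4) = 43

Answer: 43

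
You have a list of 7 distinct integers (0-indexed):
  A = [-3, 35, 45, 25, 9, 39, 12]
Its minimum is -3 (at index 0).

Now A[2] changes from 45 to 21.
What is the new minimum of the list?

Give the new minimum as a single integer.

Old min = -3 (at index 0)
Change: A[2] 45 -> 21
Changed element was NOT the old min.
  New min = min(old_min, new_val) = min(-3, 21) = -3

Answer: -3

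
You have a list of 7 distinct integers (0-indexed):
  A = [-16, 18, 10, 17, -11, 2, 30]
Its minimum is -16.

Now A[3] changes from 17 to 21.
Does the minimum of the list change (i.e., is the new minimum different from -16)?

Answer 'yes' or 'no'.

Answer: no

Derivation:
Old min = -16
Change: A[3] 17 -> 21
Changed element was NOT the min; min changes only if 21 < -16.
New min = -16; changed? no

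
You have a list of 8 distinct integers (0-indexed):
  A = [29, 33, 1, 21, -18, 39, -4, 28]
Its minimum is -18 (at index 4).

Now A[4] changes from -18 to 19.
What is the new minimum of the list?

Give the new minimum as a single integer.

Answer: -4

Derivation:
Old min = -18 (at index 4)
Change: A[4] -18 -> 19
Changed element WAS the min. Need to check: is 19 still <= all others?
  Min of remaining elements: -4
  New min = min(19, -4) = -4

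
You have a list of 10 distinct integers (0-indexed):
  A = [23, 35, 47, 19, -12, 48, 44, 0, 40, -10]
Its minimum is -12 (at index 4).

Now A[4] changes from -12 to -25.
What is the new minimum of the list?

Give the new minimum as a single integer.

Old min = -12 (at index 4)
Change: A[4] -12 -> -25
Changed element WAS the min. Need to check: is -25 still <= all others?
  Min of remaining elements: -10
  New min = min(-25, -10) = -25

Answer: -25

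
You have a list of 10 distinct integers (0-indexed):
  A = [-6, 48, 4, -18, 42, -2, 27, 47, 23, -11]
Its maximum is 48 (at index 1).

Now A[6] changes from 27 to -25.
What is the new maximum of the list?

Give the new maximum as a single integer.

Old max = 48 (at index 1)
Change: A[6] 27 -> -25
Changed element was NOT the old max.
  New max = max(old_max, new_val) = max(48, -25) = 48

Answer: 48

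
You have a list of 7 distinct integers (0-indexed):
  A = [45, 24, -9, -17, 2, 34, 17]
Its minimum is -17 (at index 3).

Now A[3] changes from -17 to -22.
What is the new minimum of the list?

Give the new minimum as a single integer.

Old min = -17 (at index 3)
Change: A[3] -17 -> -22
Changed element WAS the min. Need to check: is -22 still <= all others?
  Min of remaining elements: -9
  New min = min(-22, -9) = -22

Answer: -22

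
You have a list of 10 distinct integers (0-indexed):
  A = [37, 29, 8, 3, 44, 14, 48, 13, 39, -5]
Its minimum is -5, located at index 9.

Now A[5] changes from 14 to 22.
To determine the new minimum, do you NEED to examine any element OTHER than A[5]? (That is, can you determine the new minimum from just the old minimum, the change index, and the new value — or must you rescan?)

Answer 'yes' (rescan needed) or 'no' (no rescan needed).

Answer: no

Derivation:
Old min = -5 at index 9
Change at index 5: 14 -> 22
Index 5 was NOT the min. New min = min(-5, 22). No rescan of other elements needed.
Needs rescan: no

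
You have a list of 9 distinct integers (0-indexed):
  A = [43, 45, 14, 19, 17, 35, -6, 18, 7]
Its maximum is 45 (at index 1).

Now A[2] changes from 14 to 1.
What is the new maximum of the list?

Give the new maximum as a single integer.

Old max = 45 (at index 1)
Change: A[2] 14 -> 1
Changed element was NOT the old max.
  New max = max(old_max, new_val) = max(45, 1) = 45

Answer: 45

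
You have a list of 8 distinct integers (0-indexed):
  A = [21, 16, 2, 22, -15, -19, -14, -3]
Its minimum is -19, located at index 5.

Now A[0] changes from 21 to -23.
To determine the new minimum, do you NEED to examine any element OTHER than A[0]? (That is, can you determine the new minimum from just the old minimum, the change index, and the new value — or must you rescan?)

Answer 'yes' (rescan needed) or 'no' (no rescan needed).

Old min = -19 at index 5
Change at index 0: 21 -> -23
Index 0 was NOT the min. New min = min(-19, -23). No rescan of other elements needed.
Needs rescan: no

Answer: no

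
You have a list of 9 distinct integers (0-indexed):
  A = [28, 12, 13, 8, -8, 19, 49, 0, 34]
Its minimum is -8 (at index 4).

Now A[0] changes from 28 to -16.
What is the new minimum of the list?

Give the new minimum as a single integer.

Old min = -8 (at index 4)
Change: A[0] 28 -> -16
Changed element was NOT the old min.
  New min = min(old_min, new_val) = min(-8, -16) = -16

Answer: -16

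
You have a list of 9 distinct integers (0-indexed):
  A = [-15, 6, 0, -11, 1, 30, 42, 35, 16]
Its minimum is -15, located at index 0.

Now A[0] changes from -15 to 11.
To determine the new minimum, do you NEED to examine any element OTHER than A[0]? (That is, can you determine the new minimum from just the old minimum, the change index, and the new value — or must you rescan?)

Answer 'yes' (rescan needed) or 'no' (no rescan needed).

Old min = -15 at index 0
Change at index 0: -15 -> 11
Index 0 WAS the min and new value 11 > old min -15. Must rescan other elements to find the new min.
Needs rescan: yes

Answer: yes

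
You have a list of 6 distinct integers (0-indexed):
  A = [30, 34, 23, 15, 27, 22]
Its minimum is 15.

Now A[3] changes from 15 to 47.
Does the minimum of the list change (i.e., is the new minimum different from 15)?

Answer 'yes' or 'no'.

Answer: yes

Derivation:
Old min = 15
Change: A[3] 15 -> 47
Changed element was the min; new min must be rechecked.
New min = 22; changed? yes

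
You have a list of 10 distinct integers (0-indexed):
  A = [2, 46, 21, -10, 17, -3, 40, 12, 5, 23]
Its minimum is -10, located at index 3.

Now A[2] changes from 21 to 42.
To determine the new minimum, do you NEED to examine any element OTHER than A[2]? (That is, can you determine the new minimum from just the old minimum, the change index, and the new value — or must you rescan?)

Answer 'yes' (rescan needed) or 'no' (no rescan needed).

Answer: no

Derivation:
Old min = -10 at index 3
Change at index 2: 21 -> 42
Index 2 was NOT the min. New min = min(-10, 42). No rescan of other elements needed.
Needs rescan: no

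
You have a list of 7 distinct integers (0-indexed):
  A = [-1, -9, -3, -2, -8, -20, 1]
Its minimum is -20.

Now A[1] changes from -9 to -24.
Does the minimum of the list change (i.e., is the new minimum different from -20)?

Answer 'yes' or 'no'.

Answer: yes

Derivation:
Old min = -20
Change: A[1] -9 -> -24
Changed element was NOT the min; min changes only if -24 < -20.
New min = -24; changed? yes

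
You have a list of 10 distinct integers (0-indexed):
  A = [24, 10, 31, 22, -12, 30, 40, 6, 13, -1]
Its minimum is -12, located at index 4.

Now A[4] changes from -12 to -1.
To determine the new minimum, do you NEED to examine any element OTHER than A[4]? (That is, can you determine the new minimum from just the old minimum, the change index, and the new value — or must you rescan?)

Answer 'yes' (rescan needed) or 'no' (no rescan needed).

Answer: yes

Derivation:
Old min = -12 at index 4
Change at index 4: -12 -> -1
Index 4 WAS the min and new value -1 > old min -12. Must rescan other elements to find the new min.
Needs rescan: yes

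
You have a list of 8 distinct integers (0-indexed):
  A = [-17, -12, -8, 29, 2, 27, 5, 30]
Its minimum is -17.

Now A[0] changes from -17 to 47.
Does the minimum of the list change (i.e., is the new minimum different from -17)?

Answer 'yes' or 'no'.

Old min = -17
Change: A[0] -17 -> 47
Changed element was the min; new min must be rechecked.
New min = -12; changed? yes

Answer: yes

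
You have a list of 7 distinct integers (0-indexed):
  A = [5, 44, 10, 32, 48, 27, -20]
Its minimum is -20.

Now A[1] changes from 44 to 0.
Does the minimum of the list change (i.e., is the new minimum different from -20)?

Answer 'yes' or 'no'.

Old min = -20
Change: A[1] 44 -> 0
Changed element was NOT the min; min changes only if 0 < -20.
New min = -20; changed? no

Answer: no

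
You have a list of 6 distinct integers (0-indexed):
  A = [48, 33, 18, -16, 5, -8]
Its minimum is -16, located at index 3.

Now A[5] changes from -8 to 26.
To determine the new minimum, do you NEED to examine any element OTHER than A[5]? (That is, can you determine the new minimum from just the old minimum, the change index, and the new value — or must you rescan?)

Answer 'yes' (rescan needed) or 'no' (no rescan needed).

Answer: no

Derivation:
Old min = -16 at index 3
Change at index 5: -8 -> 26
Index 5 was NOT the min. New min = min(-16, 26). No rescan of other elements needed.
Needs rescan: no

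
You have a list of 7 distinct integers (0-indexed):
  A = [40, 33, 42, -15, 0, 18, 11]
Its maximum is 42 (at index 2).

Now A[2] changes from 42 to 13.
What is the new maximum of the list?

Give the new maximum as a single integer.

Answer: 40

Derivation:
Old max = 42 (at index 2)
Change: A[2] 42 -> 13
Changed element WAS the max -> may need rescan.
  Max of remaining elements: 40
  New max = max(13, 40) = 40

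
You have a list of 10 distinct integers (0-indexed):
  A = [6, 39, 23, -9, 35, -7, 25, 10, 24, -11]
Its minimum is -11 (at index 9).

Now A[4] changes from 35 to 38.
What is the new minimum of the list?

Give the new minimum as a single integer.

Old min = -11 (at index 9)
Change: A[4] 35 -> 38
Changed element was NOT the old min.
  New min = min(old_min, new_val) = min(-11, 38) = -11

Answer: -11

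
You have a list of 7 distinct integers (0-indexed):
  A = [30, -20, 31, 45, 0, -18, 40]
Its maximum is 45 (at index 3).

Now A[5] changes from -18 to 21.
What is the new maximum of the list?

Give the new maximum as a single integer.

Old max = 45 (at index 3)
Change: A[5] -18 -> 21
Changed element was NOT the old max.
  New max = max(old_max, new_val) = max(45, 21) = 45

Answer: 45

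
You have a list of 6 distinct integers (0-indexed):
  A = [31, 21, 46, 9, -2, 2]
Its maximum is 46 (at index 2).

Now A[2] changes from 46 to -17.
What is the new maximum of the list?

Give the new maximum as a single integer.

Old max = 46 (at index 2)
Change: A[2] 46 -> -17
Changed element WAS the max -> may need rescan.
  Max of remaining elements: 31
  New max = max(-17, 31) = 31

Answer: 31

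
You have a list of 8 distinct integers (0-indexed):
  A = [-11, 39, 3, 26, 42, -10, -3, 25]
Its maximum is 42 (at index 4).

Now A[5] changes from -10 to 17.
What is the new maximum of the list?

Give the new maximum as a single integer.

Old max = 42 (at index 4)
Change: A[5] -10 -> 17
Changed element was NOT the old max.
  New max = max(old_max, new_val) = max(42, 17) = 42

Answer: 42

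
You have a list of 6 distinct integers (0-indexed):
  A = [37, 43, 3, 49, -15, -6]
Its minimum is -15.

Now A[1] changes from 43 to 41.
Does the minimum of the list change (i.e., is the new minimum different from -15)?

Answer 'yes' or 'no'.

Old min = -15
Change: A[1] 43 -> 41
Changed element was NOT the min; min changes only if 41 < -15.
New min = -15; changed? no

Answer: no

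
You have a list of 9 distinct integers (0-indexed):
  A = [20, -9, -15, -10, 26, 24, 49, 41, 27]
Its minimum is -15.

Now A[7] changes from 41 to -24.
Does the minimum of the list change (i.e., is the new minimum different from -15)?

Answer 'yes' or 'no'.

Answer: yes

Derivation:
Old min = -15
Change: A[7] 41 -> -24
Changed element was NOT the min; min changes only if -24 < -15.
New min = -24; changed? yes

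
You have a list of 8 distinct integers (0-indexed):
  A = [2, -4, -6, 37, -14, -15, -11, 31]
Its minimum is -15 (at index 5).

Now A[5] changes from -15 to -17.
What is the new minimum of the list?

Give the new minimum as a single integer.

Answer: -17

Derivation:
Old min = -15 (at index 5)
Change: A[5] -15 -> -17
Changed element WAS the min. Need to check: is -17 still <= all others?
  Min of remaining elements: -14
  New min = min(-17, -14) = -17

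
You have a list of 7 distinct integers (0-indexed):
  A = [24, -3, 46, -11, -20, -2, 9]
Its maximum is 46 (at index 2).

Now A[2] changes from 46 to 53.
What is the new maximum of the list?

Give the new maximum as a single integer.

Answer: 53

Derivation:
Old max = 46 (at index 2)
Change: A[2] 46 -> 53
Changed element WAS the max -> may need rescan.
  Max of remaining elements: 24
  New max = max(53, 24) = 53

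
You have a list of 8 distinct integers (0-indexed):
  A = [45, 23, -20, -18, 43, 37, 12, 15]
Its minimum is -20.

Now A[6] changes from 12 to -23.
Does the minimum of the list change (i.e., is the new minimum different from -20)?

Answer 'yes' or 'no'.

Answer: yes

Derivation:
Old min = -20
Change: A[6] 12 -> -23
Changed element was NOT the min; min changes only if -23 < -20.
New min = -23; changed? yes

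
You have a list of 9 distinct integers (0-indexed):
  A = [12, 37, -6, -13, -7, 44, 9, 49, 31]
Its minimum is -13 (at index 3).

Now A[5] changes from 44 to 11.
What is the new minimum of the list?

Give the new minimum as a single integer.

Answer: -13

Derivation:
Old min = -13 (at index 3)
Change: A[5] 44 -> 11
Changed element was NOT the old min.
  New min = min(old_min, new_val) = min(-13, 11) = -13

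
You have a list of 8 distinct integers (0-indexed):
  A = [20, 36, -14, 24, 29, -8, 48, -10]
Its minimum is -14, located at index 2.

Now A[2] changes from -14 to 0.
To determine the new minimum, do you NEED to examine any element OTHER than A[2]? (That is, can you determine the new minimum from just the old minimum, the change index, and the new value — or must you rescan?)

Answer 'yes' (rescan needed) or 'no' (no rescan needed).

Old min = -14 at index 2
Change at index 2: -14 -> 0
Index 2 WAS the min and new value 0 > old min -14. Must rescan other elements to find the new min.
Needs rescan: yes

Answer: yes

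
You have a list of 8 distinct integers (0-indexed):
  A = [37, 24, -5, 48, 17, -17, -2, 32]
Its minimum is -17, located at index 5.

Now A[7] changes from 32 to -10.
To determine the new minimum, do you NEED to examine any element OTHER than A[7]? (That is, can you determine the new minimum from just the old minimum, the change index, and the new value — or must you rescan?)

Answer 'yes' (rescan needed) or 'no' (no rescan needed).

Old min = -17 at index 5
Change at index 7: 32 -> -10
Index 7 was NOT the min. New min = min(-17, -10). No rescan of other elements needed.
Needs rescan: no

Answer: no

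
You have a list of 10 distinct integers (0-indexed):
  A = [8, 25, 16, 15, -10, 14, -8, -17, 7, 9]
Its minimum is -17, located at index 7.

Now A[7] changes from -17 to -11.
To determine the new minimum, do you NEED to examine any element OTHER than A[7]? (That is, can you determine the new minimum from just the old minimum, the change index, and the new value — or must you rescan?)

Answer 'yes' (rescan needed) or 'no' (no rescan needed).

Answer: yes

Derivation:
Old min = -17 at index 7
Change at index 7: -17 -> -11
Index 7 WAS the min and new value -11 > old min -17. Must rescan other elements to find the new min.
Needs rescan: yes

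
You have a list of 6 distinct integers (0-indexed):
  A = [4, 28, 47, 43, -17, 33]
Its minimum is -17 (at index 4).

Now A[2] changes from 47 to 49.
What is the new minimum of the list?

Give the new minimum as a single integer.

Old min = -17 (at index 4)
Change: A[2] 47 -> 49
Changed element was NOT the old min.
  New min = min(old_min, new_val) = min(-17, 49) = -17

Answer: -17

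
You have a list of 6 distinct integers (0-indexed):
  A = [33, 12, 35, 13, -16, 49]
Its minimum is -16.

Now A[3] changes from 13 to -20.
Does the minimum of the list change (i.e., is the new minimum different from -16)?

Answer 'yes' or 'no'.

Answer: yes

Derivation:
Old min = -16
Change: A[3] 13 -> -20
Changed element was NOT the min; min changes only if -20 < -16.
New min = -20; changed? yes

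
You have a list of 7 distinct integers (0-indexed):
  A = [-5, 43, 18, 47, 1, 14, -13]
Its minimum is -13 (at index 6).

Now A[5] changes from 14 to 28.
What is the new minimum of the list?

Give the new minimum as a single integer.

Old min = -13 (at index 6)
Change: A[5] 14 -> 28
Changed element was NOT the old min.
  New min = min(old_min, new_val) = min(-13, 28) = -13

Answer: -13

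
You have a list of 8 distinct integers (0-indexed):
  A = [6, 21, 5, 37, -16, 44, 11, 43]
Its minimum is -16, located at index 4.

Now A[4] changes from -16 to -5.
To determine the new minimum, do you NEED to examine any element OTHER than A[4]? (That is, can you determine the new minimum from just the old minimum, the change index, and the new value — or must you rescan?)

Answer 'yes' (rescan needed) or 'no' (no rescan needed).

Old min = -16 at index 4
Change at index 4: -16 -> -5
Index 4 WAS the min and new value -5 > old min -16. Must rescan other elements to find the new min.
Needs rescan: yes

Answer: yes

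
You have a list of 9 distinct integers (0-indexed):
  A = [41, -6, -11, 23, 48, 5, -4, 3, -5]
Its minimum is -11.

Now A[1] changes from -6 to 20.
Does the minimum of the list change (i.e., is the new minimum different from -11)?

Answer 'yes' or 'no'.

Old min = -11
Change: A[1] -6 -> 20
Changed element was NOT the min; min changes only if 20 < -11.
New min = -11; changed? no

Answer: no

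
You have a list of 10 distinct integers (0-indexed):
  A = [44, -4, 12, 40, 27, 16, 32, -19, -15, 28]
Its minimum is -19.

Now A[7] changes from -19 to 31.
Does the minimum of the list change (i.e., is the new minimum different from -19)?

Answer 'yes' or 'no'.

Answer: yes

Derivation:
Old min = -19
Change: A[7] -19 -> 31
Changed element was the min; new min must be rechecked.
New min = -15; changed? yes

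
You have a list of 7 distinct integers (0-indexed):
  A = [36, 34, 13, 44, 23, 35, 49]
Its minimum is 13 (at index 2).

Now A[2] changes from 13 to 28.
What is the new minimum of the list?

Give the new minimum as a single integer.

Old min = 13 (at index 2)
Change: A[2] 13 -> 28
Changed element WAS the min. Need to check: is 28 still <= all others?
  Min of remaining elements: 23
  New min = min(28, 23) = 23

Answer: 23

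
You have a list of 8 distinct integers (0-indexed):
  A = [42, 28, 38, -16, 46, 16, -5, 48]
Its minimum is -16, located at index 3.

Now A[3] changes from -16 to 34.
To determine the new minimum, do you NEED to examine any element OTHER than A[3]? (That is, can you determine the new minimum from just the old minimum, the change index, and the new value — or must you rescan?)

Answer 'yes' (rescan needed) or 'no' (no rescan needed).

Answer: yes

Derivation:
Old min = -16 at index 3
Change at index 3: -16 -> 34
Index 3 WAS the min and new value 34 > old min -16. Must rescan other elements to find the new min.
Needs rescan: yes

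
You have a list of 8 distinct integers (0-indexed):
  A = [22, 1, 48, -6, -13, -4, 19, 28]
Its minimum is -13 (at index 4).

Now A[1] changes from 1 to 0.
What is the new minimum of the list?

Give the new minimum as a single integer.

Old min = -13 (at index 4)
Change: A[1] 1 -> 0
Changed element was NOT the old min.
  New min = min(old_min, new_val) = min(-13, 0) = -13

Answer: -13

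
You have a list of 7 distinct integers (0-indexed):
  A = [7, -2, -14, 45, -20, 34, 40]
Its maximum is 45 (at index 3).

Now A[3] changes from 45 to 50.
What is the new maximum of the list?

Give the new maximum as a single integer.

Answer: 50

Derivation:
Old max = 45 (at index 3)
Change: A[3] 45 -> 50
Changed element WAS the max -> may need rescan.
  Max of remaining elements: 40
  New max = max(50, 40) = 50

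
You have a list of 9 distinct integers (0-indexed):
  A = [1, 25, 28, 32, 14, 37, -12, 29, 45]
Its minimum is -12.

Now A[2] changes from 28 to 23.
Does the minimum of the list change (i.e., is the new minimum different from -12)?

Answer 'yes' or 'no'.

Answer: no

Derivation:
Old min = -12
Change: A[2] 28 -> 23
Changed element was NOT the min; min changes only if 23 < -12.
New min = -12; changed? no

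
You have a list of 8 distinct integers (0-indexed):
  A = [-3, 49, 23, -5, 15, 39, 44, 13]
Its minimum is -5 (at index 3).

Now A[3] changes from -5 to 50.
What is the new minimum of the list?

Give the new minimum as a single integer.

Answer: -3

Derivation:
Old min = -5 (at index 3)
Change: A[3] -5 -> 50
Changed element WAS the min. Need to check: is 50 still <= all others?
  Min of remaining elements: -3
  New min = min(50, -3) = -3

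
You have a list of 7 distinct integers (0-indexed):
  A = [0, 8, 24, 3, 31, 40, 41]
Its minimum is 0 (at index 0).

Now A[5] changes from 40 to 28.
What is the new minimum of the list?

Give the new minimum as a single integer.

Old min = 0 (at index 0)
Change: A[5] 40 -> 28
Changed element was NOT the old min.
  New min = min(old_min, new_val) = min(0, 28) = 0

Answer: 0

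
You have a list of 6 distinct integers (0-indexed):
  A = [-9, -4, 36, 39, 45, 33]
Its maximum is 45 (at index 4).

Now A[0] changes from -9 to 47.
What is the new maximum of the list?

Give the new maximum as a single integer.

Old max = 45 (at index 4)
Change: A[0] -9 -> 47
Changed element was NOT the old max.
  New max = max(old_max, new_val) = max(45, 47) = 47

Answer: 47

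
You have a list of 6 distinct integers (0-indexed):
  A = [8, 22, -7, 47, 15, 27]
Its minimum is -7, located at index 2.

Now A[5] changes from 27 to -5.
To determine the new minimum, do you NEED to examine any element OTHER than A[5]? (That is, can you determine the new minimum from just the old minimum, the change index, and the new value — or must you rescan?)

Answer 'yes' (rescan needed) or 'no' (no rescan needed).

Answer: no

Derivation:
Old min = -7 at index 2
Change at index 5: 27 -> -5
Index 5 was NOT the min. New min = min(-7, -5). No rescan of other elements needed.
Needs rescan: no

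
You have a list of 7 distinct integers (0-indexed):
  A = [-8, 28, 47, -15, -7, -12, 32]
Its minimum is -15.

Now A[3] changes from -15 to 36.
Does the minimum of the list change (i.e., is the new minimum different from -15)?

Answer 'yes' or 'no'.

Answer: yes

Derivation:
Old min = -15
Change: A[3] -15 -> 36
Changed element was the min; new min must be rechecked.
New min = -12; changed? yes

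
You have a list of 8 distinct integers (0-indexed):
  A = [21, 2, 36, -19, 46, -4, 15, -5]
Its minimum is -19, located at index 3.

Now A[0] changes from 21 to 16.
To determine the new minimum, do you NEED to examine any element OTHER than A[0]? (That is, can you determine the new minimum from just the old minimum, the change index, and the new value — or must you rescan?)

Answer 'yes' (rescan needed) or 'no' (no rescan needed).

Answer: no

Derivation:
Old min = -19 at index 3
Change at index 0: 21 -> 16
Index 0 was NOT the min. New min = min(-19, 16). No rescan of other elements needed.
Needs rescan: no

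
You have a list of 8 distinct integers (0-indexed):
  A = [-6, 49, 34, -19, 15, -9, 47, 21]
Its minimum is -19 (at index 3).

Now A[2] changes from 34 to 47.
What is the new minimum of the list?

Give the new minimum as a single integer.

Answer: -19

Derivation:
Old min = -19 (at index 3)
Change: A[2] 34 -> 47
Changed element was NOT the old min.
  New min = min(old_min, new_val) = min(-19, 47) = -19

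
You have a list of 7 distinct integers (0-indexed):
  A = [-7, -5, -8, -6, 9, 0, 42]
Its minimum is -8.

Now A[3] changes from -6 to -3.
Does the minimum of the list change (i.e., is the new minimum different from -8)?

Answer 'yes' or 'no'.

Old min = -8
Change: A[3] -6 -> -3
Changed element was NOT the min; min changes only if -3 < -8.
New min = -8; changed? no

Answer: no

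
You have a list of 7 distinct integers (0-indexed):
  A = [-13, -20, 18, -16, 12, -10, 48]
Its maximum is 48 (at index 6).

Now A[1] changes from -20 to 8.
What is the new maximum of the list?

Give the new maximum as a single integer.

Old max = 48 (at index 6)
Change: A[1] -20 -> 8
Changed element was NOT the old max.
  New max = max(old_max, new_val) = max(48, 8) = 48

Answer: 48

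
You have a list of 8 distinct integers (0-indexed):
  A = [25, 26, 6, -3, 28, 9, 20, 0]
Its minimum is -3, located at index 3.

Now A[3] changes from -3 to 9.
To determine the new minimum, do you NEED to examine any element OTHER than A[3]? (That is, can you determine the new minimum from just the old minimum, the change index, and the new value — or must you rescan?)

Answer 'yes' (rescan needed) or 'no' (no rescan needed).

Answer: yes

Derivation:
Old min = -3 at index 3
Change at index 3: -3 -> 9
Index 3 WAS the min and new value 9 > old min -3. Must rescan other elements to find the new min.
Needs rescan: yes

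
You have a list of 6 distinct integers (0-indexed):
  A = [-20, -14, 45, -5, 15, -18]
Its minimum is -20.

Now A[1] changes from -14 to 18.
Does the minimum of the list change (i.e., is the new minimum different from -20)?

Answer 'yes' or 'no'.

Old min = -20
Change: A[1] -14 -> 18
Changed element was NOT the min; min changes only if 18 < -20.
New min = -20; changed? no

Answer: no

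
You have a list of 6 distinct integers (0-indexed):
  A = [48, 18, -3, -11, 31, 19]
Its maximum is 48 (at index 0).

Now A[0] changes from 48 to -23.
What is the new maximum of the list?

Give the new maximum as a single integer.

Answer: 31

Derivation:
Old max = 48 (at index 0)
Change: A[0] 48 -> -23
Changed element WAS the max -> may need rescan.
  Max of remaining elements: 31
  New max = max(-23, 31) = 31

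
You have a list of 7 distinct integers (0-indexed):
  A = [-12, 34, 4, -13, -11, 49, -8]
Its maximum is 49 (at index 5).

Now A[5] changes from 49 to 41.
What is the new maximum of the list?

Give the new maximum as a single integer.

Old max = 49 (at index 5)
Change: A[5] 49 -> 41
Changed element WAS the max -> may need rescan.
  Max of remaining elements: 34
  New max = max(41, 34) = 41

Answer: 41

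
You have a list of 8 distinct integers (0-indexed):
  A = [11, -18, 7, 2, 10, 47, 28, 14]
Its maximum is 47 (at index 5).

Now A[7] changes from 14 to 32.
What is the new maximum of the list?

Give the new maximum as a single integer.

Old max = 47 (at index 5)
Change: A[7] 14 -> 32
Changed element was NOT the old max.
  New max = max(old_max, new_val) = max(47, 32) = 47

Answer: 47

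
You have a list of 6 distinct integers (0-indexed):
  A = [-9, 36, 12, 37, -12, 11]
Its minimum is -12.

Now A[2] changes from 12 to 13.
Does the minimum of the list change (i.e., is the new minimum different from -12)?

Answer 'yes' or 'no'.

Old min = -12
Change: A[2] 12 -> 13
Changed element was NOT the min; min changes only if 13 < -12.
New min = -12; changed? no

Answer: no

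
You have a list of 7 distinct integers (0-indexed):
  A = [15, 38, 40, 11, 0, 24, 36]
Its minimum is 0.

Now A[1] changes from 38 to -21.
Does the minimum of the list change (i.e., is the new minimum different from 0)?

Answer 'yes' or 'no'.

Answer: yes

Derivation:
Old min = 0
Change: A[1] 38 -> -21
Changed element was NOT the min; min changes only if -21 < 0.
New min = -21; changed? yes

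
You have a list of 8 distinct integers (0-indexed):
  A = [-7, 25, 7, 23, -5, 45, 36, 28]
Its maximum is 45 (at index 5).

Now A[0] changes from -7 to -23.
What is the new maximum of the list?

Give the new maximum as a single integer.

Old max = 45 (at index 5)
Change: A[0] -7 -> -23
Changed element was NOT the old max.
  New max = max(old_max, new_val) = max(45, -23) = 45

Answer: 45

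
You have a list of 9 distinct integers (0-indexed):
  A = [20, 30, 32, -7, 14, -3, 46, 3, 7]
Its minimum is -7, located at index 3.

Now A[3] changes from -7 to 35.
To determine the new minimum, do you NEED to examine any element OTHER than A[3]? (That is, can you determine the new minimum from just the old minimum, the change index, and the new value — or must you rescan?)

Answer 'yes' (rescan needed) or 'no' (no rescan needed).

Answer: yes

Derivation:
Old min = -7 at index 3
Change at index 3: -7 -> 35
Index 3 WAS the min and new value 35 > old min -7. Must rescan other elements to find the new min.
Needs rescan: yes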